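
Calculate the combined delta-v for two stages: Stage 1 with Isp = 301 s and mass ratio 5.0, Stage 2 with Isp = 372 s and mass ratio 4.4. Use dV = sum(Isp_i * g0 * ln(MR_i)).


dV1 = 301 * 9.81 * ln(5.0) = 4752.4 m/s
dV2 = 372 * 9.81 * ln(4.4) = 5406.8 m/s
Total dV = 4752.4 + 5406.8 = 10159.2 m/s ~ 10159 m/s

10159 m/s


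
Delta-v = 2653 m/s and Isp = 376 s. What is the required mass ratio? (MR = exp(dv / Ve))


Ve = 376 * 9.81 = 3688.56 m/s
MR = exp(2653 / 3688.56) = 2.053

2.053


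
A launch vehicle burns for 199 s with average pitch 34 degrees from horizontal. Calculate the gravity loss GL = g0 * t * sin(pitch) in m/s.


GL = 9.81 * 199 * sin(34 deg) = 1092 m/s

1092 m/s


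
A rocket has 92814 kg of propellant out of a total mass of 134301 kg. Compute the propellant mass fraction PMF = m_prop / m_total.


PMF = 92814 / 134301 = 0.691

0.691


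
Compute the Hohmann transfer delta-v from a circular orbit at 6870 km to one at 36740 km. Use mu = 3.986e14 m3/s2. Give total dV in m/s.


V1 = sqrt(mu/r1) = 7617.11 m/s
dV1 = V1*(sqrt(2*r2/(r1+r2)) - 1) = 2270.28 m/s
V2 = sqrt(mu/r2) = 3293.81 m/s
dV2 = V2*(1 - sqrt(2*r1/(r1+r2))) = 1444.97 m/s
Total dV = 3715 m/s

3715 m/s


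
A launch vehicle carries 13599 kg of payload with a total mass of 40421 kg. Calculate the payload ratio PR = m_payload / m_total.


PR = 13599 / 40421 = 0.3364

0.3364


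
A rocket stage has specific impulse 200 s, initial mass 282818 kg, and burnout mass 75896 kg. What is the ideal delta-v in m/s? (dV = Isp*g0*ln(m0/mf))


Ve = 200 * 9.81 = 1962.0 m/s
dV = 1962.0 * ln(282818/75896) = 2581 m/s

2581 m/s


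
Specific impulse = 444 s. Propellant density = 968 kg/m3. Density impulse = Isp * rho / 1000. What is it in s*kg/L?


rho*Isp = 444 * 968 / 1000 = 430 s*kg/L

430 s*kg/L


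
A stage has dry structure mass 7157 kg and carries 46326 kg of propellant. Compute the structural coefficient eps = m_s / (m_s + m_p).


eps = 7157 / (7157 + 46326) = 0.1338

0.1338


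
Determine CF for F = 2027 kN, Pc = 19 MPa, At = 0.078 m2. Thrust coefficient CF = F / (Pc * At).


CF = 2027000 / (19e6 * 0.078) = 1.37

1.37


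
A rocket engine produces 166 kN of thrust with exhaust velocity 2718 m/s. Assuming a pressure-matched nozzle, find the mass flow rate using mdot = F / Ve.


mdot = F / Ve = 166000 / 2718 = 61.1 kg/s

61.1 kg/s


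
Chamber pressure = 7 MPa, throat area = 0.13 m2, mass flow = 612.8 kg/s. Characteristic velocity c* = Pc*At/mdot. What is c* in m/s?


c* = 7e6 * 0.13 / 612.8 = 1485 m/s

1485 m/s


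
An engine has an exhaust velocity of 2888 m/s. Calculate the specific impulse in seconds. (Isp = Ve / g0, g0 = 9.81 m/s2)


Isp = Ve / g0 = 2888 / 9.81 = 294.4 s

294.4 s


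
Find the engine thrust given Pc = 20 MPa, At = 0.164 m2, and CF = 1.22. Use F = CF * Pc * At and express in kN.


F = 1.22 * 20e6 * 0.164 = 4.0016e+06 N = 4001.6 kN

4001.6 kN


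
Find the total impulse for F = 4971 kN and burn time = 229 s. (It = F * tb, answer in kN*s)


It = 4971 * 229 = 1138359 kN*s

1138359 kN*s


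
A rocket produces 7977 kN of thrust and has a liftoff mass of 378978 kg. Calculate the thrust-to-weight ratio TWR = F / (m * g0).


TWR = 7977000 / (378978 * 9.81) = 2.15

2.15


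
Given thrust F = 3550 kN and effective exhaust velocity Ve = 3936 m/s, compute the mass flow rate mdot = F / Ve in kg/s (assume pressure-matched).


mdot = F / Ve = 3550000 / 3936 = 901.9 kg/s

901.9 kg/s


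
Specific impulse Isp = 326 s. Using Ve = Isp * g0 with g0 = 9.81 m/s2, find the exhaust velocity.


Ve = Isp * g0 = 326 * 9.81 = 3198.1 m/s

3198.1 m/s


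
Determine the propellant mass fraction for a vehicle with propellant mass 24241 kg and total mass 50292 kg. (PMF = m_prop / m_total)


PMF = 24241 / 50292 = 0.482

0.482


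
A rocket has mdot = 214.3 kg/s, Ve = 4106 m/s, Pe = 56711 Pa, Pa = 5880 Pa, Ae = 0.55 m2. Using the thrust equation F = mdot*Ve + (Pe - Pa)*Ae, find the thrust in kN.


F = 214.3 * 4106 + (56711 - 5880) * 0.55 = 907873.0 N = 907.9 kN

907.9 kN


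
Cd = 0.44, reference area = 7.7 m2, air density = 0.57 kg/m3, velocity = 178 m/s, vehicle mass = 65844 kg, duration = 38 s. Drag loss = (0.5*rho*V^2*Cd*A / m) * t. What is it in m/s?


D = 0.5 * 0.57 * 178^2 * 0.44 * 7.7 = 30593.44 N
a = 30593.44 / 65844 = 0.4646 m/s2
dV = 0.4646 * 38 = 17.7 m/s

17.7 m/s


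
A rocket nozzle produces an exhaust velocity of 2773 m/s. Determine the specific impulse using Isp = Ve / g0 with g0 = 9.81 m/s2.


Isp = Ve / g0 = 2773 / 9.81 = 282.7 s

282.7 s


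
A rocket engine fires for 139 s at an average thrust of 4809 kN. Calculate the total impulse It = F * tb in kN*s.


It = 4809 * 139 = 668451 kN*s

668451 kN*s


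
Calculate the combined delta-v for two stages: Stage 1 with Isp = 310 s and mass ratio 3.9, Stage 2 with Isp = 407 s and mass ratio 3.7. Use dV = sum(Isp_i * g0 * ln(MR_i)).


dV1 = 310 * 9.81 * ln(3.9) = 4138.9 m/s
dV2 = 407 * 9.81 * ln(3.7) = 5223.7 m/s
Total dV = 4138.9 + 5223.7 = 9362.6 m/s ~ 9363 m/s

9363 m/s


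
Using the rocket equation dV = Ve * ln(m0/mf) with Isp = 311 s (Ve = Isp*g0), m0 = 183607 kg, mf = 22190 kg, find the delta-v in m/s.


Ve = 311 * 9.81 = 3050.91 m/s
dV = 3050.91 * ln(183607/22190) = 6447 m/s

6447 m/s


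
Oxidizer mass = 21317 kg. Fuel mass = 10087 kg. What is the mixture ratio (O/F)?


MR = 21317 / 10087 = 2.11

2.11


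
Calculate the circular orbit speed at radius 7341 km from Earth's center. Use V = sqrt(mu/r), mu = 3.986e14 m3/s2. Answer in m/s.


V = sqrt(3.986e14 / 7341000) = 7369 m/s

7369 m/s


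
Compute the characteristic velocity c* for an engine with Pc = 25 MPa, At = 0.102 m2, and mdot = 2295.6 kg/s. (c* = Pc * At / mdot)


c* = 25e6 * 0.102 / 2295.6 = 1111 m/s

1111 m/s


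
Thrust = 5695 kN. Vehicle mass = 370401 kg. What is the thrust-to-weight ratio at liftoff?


TWR = 5695000 / (370401 * 9.81) = 1.57

1.57


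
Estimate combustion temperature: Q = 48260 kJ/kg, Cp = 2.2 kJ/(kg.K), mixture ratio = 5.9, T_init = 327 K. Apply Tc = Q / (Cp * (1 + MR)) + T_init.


Tc = 48260 / (2.2 * (1 + 5.9)) + 327 = 3506 K

3506 K


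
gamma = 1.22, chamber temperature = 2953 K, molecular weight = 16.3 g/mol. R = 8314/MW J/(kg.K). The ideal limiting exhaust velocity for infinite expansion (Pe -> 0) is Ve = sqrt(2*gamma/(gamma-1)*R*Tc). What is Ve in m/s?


R = 8314 / 16.3 = 510.06 J/(kg.K)
Ve = sqrt(2 * 1.22 / (1.22 - 1) * 510.06 * 2953) = 4087 m/s

4087 m/s


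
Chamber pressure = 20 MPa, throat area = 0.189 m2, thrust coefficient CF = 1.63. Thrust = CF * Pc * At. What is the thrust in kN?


F = 1.63 * 20e6 * 0.189 = 6.1614e+06 N = 6161.4 kN

6161.4 kN


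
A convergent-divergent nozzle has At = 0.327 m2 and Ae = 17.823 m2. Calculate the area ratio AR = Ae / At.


AR = 17.823 / 0.327 = 54.5

54.5


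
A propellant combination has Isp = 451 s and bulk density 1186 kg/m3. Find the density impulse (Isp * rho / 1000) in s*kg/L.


rho*Isp = 451 * 1186 / 1000 = 535 s*kg/L

535 s*kg/L


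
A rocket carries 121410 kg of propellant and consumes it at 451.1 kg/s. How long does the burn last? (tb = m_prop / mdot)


tb = 121410 / 451.1 = 269.1 s

269.1 s


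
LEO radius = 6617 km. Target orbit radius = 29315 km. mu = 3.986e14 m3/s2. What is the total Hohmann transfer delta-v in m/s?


V1 = sqrt(mu/r1) = 7761.36 m/s
dV1 = V1*(sqrt(2*r2/(r1+r2)) - 1) = 2152.83 m/s
V2 = sqrt(mu/r2) = 3687.43 m/s
dV2 = V2*(1 - sqrt(2*r1/(r1+r2))) = 1449.59 m/s
Total dV = 3602 m/s

3602 m/s


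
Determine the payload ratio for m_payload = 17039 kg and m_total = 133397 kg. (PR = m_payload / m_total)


PR = 17039 / 133397 = 0.1277

0.1277


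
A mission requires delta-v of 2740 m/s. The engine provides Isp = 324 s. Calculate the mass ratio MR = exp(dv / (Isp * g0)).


Ve = 324 * 9.81 = 3178.44 m/s
MR = exp(2740 / 3178.44) = 2.368

2.368


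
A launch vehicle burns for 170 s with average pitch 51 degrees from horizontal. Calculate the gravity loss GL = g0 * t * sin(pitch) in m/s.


GL = 9.81 * 170 * sin(51 deg) = 1296 m/s

1296 m/s


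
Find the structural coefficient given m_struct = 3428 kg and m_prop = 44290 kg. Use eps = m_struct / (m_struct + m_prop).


eps = 3428 / (3428 + 44290) = 0.0718

0.0718


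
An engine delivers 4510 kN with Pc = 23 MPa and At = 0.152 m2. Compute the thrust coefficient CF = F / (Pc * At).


CF = 4510000 / (23e6 * 0.152) = 1.29

1.29


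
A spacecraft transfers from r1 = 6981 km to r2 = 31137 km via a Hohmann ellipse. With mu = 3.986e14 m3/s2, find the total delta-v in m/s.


V1 = sqrt(mu/r1) = 7556.31 m/s
dV1 = V1*(sqrt(2*r2/(r1+r2)) - 1) = 2101.93 m/s
V2 = sqrt(mu/r2) = 3577.92 m/s
dV2 = V2*(1 - sqrt(2*r1/(r1+r2))) = 1412.51 m/s
Total dV = 3514 m/s

3514 m/s


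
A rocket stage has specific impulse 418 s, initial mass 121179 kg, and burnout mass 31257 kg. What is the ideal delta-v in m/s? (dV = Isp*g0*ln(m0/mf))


Ve = 418 * 9.81 = 4100.58 m/s
dV = 4100.58 * ln(121179/31257) = 5556 m/s

5556 m/s


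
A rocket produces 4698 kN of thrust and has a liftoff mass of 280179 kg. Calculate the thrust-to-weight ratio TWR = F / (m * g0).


TWR = 4698000 / (280179 * 9.81) = 1.71

1.71


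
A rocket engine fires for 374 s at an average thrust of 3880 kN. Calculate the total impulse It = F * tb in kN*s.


It = 3880 * 374 = 1451120 kN*s

1451120 kN*s


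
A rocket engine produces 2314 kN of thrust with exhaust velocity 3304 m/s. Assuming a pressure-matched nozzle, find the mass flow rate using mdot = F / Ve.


mdot = F / Ve = 2314000 / 3304 = 700.4 kg/s

700.4 kg/s


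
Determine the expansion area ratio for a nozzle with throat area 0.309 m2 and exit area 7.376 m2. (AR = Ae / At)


AR = 7.376 / 0.309 = 23.9

23.9


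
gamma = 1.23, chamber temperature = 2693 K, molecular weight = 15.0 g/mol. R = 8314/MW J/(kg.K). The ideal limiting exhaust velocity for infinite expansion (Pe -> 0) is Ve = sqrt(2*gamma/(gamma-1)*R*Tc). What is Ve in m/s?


R = 8314 / 15.0 = 554.27 J/(kg.K)
Ve = sqrt(2 * 1.23 / (1.23 - 1) * 554.27 * 2693) = 3996 m/s

3996 m/s


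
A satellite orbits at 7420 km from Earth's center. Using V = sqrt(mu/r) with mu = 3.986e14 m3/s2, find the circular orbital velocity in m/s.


V = sqrt(3.986e14 / 7420000) = 7329 m/s

7329 m/s


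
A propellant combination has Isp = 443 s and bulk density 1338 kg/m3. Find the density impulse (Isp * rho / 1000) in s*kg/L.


rho*Isp = 443 * 1338 / 1000 = 593 s*kg/L

593 s*kg/L


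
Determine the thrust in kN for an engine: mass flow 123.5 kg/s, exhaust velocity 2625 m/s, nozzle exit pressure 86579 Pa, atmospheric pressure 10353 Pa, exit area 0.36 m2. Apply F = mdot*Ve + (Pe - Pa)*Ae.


F = 123.5 * 2625 + (86579 - 10353) * 0.36 = 351629.0 N = 351.6 kN

351.6 kN


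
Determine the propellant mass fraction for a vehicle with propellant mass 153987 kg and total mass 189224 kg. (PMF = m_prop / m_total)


PMF = 153987 / 189224 = 0.814

0.814


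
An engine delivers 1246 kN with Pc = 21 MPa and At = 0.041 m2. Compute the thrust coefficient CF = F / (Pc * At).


CF = 1246000 / (21e6 * 0.041) = 1.45

1.45


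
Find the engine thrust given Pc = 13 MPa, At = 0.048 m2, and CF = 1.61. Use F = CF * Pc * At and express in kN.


F = 1.61 * 13e6 * 0.048 = 1.0046e+06 N = 1004.6 kN

1004.6 kN


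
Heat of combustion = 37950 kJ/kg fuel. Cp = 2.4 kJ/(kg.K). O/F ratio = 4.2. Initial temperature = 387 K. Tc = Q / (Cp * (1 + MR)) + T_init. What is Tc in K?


Tc = 37950 / (2.4 * (1 + 4.2)) + 387 = 3428 K

3428 K


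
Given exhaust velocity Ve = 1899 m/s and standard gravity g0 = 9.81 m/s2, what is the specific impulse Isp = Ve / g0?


Isp = Ve / g0 = 1899 / 9.81 = 193.6 s

193.6 s


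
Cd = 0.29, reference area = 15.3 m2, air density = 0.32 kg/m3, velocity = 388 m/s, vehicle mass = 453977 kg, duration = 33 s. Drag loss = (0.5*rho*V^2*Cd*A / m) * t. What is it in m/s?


D = 0.5 * 0.32 * 388^2 * 0.29 * 15.3 = 106874.2 N
a = 106874.2 / 453977 = 0.2354 m/s2
dV = 0.2354 * 33 = 7.8 m/s

7.8 m/s


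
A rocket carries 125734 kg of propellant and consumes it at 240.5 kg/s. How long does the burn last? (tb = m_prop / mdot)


tb = 125734 / 240.5 = 522.8 s

522.8 s


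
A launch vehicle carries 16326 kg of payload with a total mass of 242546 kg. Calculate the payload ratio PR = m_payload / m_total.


PR = 16326 / 242546 = 0.0673

0.0673


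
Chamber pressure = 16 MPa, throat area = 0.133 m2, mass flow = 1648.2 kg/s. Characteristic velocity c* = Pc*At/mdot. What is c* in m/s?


c* = 16e6 * 0.133 / 1648.2 = 1291 m/s

1291 m/s


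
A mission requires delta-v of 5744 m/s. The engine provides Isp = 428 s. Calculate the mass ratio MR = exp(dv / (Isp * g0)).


Ve = 428 * 9.81 = 4198.68 m/s
MR = exp(5744 / 4198.68) = 3.928

3.928


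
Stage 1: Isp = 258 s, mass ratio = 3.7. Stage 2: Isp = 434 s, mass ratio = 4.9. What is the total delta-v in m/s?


dV1 = 258 * 9.81 * ln(3.7) = 3311.4 m/s
dV2 = 434 * 9.81 * ln(4.9) = 6766.2 m/s
Total dV = 3311.4 + 6766.2 = 10077.6 m/s ~ 10078 m/s

10078 m/s


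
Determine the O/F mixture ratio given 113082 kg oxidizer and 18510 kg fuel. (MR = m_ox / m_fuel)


MR = 113082 / 18510 = 6.11

6.11


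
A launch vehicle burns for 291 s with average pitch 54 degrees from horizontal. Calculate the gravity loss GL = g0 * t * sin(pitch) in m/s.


GL = 9.81 * 291 * sin(54 deg) = 2310 m/s

2310 m/s


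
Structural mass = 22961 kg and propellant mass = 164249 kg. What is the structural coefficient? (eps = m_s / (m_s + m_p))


eps = 22961 / (22961 + 164249) = 0.1226

0.1226


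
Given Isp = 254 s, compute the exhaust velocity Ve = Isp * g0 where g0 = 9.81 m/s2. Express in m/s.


Ve = Isp * g0 = 254 * 9.81 = 2491.7 m/s

2491.7 m/s


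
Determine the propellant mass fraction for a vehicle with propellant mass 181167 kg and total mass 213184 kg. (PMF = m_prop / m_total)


PMF = 181167 / 213184 = 0.85

0.85


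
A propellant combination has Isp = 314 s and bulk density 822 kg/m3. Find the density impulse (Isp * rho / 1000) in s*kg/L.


rho*Isp = 314 * 822 / 1000 = 258 s*kg/L

258 s*kg/L


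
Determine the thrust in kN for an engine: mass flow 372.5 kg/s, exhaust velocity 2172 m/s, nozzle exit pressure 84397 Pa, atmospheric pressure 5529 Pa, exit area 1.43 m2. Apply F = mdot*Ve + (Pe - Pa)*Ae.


F = 372.5 * 2172 + (84397 - 5529) * 1.43 = 921851.0 N = 921.9 kN

921.9 kN


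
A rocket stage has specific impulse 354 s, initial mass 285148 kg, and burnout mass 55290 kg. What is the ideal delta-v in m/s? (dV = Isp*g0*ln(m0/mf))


Ve = 354 * 9.81 = 3472.74 m/s
dV = 3472.74 * ln(285148/55290) = 5697 m/s

5697 m/s


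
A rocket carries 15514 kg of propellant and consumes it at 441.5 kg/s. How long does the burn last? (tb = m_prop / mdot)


tb = 15514 / 441.5 = 35.1 s

35.1 s


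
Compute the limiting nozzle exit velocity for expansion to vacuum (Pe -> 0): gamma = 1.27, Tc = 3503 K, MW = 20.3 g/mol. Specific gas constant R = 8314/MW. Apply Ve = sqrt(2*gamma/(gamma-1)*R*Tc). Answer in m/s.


R = 8314 / 20.3 = 409.56 J/(kg.K)
Ve = sqrt(2 * 1.27 / (1.27 - 1) * 409.56 * 3503) = 3674 m/s

3674 m/s


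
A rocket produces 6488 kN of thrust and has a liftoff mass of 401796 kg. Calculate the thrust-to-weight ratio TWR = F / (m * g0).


TWR = 6488000 / (401796 * 9.81) = 1.65

1.65


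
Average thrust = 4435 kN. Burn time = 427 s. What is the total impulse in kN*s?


It = 4435 * 427 = 1893745 kN*s

1893745 kN*s


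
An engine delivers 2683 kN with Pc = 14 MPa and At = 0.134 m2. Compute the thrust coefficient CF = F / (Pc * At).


CF = 2683000 / (14e6 * 0.134) = 1.43

1.43


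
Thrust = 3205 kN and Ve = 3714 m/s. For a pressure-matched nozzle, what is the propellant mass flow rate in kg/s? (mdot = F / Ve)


mdot = F / Ve = 3205000 / 3714 = 863.0 kg/s

863.0 kg/s


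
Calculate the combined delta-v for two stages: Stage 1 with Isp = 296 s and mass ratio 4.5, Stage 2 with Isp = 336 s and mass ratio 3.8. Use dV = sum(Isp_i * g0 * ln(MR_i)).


dV1 = 296 * 9.81 * ln(4.5) = 4367.5 m/s
dV2 = 336 * 9.81 * ln(3.8) = 4400.4 m/s
Total dV = 4367.5 + 4400.4 = 8767.9 m/s ~ 8768 m/s

8768 m/s


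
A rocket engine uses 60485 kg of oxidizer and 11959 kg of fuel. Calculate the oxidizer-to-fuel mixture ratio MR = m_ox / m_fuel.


MR = 60485 / 11959 = 5.06

5.06


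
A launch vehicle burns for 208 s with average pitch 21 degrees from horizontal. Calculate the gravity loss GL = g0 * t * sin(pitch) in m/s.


GL = 9.81 * 208 * sin(21 deg) = 731 m/s

731 m/s


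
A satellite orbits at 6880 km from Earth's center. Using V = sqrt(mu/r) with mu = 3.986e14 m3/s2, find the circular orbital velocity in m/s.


V = sqrt(3.986e14 / 6880000) = 7612 m/s

7612 m/s


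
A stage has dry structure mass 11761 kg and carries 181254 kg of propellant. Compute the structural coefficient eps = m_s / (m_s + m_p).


eps = 11761 / (11761 + 181254) = 0.0609

0.0609


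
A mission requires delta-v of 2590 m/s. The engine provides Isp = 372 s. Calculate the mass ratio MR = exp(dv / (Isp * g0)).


Ve = 372 * 9.81 = 3649.32 m/s
MR = exp(2590 / 3649.32) = 2.033

2.033


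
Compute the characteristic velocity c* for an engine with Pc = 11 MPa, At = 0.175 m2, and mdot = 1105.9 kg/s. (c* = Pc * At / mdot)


c* = 11e6 * 0.175 / 1105.9 = 1741 m/s

1741 m/s


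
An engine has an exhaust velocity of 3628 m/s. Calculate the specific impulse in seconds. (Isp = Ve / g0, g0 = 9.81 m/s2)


Isp = Ve / g0 = 3628 / 9.81 = 369.8 s

369.8 s


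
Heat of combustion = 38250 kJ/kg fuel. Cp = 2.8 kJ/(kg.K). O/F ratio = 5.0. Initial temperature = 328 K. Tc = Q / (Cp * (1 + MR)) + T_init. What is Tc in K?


Tc = 38250 / (2.8 * (1 + 5.0)) + 328 = 2605 K

2605 K


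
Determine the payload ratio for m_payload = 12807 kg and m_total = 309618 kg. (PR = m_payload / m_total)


PR = 12807 / 309618 = 0.0414

0.0414


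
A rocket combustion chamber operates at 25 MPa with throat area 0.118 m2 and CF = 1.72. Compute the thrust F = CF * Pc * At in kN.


F = 1.72 * 25e6 * 0.118 = 5.0740e+06 N = 5074.0 kN

5074.0 kN


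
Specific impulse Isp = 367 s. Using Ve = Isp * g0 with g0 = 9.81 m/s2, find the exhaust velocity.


Ve = Isp * g0 = 367 * 9.81 = 3600.3 m/s

3600.3 m/s


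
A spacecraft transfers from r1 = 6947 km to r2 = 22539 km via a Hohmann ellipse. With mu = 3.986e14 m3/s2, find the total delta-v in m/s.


V1 = sqrt(mu/r1) = 7574.78 m/s
dV1 = V1*(sqrt(2*r2/(r1+r2)) - 1) = 1791.01 m/s
V2 = sqrt(mu/r2) = 4205.34 m/s
dV2 = V2*(1 - sqrt(2*r1/(r1+r2))) = 1318.61 m/s
Total dV = 3110 m/s

3110 m/s


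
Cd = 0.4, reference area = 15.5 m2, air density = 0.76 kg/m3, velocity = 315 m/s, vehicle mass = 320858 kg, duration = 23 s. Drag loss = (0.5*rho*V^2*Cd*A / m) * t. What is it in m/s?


D = 0.5 * 0.76 * 315^2 * 0.4 * 15.5 = 233774.1 N
a = 233774.1 / 320858 = 0.7286 m/s2
dV = 0.7286 * 23 = 16.8 m/s

16.8 m/s


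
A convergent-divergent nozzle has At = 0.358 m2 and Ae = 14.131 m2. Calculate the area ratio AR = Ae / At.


AR = 14.131 / 0.358 = 39.5

39.5


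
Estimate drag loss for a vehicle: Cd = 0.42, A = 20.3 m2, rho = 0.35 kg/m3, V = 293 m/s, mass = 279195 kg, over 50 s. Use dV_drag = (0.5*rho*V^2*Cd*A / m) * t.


D = 0.5 * 0.35 * 293^2 * 0.42 * 20.3 = 128091.0 N
a = 128091.0 / 279195 = 0.4588 m/s2
dV = 0.4588 * 50 = 22.9 m/s

22.9 m/s


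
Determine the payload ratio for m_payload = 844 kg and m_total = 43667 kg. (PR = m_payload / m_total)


PR = 844 / 43667 = 0.0193

0.0193


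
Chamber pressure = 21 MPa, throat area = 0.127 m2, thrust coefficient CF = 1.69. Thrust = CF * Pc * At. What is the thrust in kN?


F = 1.69 * 21e6 * 0.127 = 4.5072e+06 N = 4507.2 kN

4507.2 kN


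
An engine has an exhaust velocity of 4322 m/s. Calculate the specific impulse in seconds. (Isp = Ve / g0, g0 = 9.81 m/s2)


Isp = Ve / g0 = 4322 / 9.81 = 440.6 s

440.6 s


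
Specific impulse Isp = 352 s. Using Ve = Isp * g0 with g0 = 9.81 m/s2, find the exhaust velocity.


Ve = Isp * g0 = 352 * 9.81 = 3453.1 m/s

3453.1 m/s


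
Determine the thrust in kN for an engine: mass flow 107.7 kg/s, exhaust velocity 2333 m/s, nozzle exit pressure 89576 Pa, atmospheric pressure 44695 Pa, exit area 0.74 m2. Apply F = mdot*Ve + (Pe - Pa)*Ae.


F = 107.7 * 2333 + (89576 - 44695) * 0.74 = 284476.0 N = 284.5 kN

284.5 kN


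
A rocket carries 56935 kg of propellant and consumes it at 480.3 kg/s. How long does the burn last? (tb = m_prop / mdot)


tb = 56935 / 480.3 = 118.5 s

118.5 s


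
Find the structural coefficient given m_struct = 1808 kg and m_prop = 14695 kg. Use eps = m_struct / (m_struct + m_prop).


eps = 1808 / (1808 + 14695) = 0.1096

0.1096


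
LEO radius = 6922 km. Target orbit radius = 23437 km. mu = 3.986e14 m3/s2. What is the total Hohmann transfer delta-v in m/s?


V1 = sqrt(mu/r1) = 7588.45 m/s
dV1 = V1*(sqrt(2*r2/(r1+r2)) - 1) = 1840.76 m/s
V2 = sqrt(mu/r2) = 4123.99 m/s
dV2 = V2*(1 - sqrt(2*r1/(r1+r2))) = 1339.12 m/s
Total dV = 3180 m/s

3180 m/s


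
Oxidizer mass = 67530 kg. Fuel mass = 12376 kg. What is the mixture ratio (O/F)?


MR = 67530 / 12376 = 5.46

5.46


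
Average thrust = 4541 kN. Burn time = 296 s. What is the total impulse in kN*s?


It = 4541 * 296 = 1344136 kN*s

1344136 kN*s


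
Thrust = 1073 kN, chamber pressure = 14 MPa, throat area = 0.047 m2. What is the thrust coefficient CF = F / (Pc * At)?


CF = 1073000 / (14e6 * 0.047) = 1.63

1.63


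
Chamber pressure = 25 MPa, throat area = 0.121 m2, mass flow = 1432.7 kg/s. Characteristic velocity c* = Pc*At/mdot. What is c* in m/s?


c* = 25e6 * 0.121 / 1432.7 = 2111 m/s

2111 m/s


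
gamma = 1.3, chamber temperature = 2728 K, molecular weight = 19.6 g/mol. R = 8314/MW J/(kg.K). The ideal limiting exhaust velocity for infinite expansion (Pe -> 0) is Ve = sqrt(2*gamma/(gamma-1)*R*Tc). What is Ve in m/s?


R = 8314 / 19.6 = 424.18 J/(kg.K)
Ve = sqrt(2 * 1.3 / (1.3 - 1) * 424.18 * 2728) = 3167 m/s

3167 m/s


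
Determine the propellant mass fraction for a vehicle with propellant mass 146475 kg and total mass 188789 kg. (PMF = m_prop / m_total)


PMF = 146475 / 188789 = 0.776

0.776


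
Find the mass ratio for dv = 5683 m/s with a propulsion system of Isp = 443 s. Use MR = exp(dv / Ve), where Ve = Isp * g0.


Ve = 443 * 9.81 = 4345.83 m/s
MR = exp(5683 / 4345.83) = 3.698

3.698


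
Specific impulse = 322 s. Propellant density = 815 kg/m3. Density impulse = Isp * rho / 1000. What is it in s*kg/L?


rho*Isp = 322 * 815 / 1000 = 262 s*kg/L

262 s*kg/L


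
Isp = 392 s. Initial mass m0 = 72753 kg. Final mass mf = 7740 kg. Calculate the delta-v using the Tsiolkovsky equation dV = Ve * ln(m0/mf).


Ve = 392 * 9.81 = 3845.52 m/s
dV = 3845.52 * ln(72753/7740) = 8617 m/s

8617 m/s


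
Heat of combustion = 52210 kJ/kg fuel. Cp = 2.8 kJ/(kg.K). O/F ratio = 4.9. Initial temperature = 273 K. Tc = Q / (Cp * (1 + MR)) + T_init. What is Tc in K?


Tc = 52210 / (2.8 * (1 + 4.9)) + 273 = 3433 K

3433 K


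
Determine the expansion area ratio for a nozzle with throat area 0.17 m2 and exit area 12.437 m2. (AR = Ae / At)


AR = 12.437 / 0.17 = 73.2

73.2


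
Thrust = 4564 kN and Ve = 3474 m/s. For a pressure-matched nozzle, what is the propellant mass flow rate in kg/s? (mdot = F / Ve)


mdot = F / Ve = 4564000 / 3474 = 1313.8 kg/s

1313.8 kg/s


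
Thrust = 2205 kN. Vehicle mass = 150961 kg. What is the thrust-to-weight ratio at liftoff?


TWR = 2205000 / (150961 * 9.81) = 1.49

1.49


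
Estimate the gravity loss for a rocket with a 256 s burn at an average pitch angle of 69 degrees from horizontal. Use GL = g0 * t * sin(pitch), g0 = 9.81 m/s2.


GL = 9.81 * 256 * sin(69 deg) = 2345 m/s

2345 m/s


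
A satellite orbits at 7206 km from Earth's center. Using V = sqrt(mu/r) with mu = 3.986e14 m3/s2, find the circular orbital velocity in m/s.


V = sqrt(3.986e14 / 7206000) = 7437 m/s

7437 m/s


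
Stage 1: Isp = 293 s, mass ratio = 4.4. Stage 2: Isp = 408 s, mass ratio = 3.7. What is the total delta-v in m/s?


dV1 = 293 * 9.81 * ln(4.4) = 4258.6 m/s
dV2 = 408 * 9.81 * ln(3.7) = 5236.6 m/s
Total dV = 4258.6 + 5236.6 = 9495.2 m/s ~ 9495 m/s

9495 m/s


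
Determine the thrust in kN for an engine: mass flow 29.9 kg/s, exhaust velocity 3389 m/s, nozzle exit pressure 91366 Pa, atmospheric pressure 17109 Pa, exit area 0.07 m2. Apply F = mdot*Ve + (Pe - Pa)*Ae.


F = 29.9 * 3389 + (91366 - 17109) * 0.07 = 106529.0 N = 106.5 kN

106.5 kN


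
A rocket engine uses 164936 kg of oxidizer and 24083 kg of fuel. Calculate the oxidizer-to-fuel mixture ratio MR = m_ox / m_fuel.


MR = 164936 / 24083 = 6.85

6.85


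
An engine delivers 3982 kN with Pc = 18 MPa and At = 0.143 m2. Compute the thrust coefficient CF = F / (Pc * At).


CF = 3982000 / (18e6 * 0.143) = 1.55

1.55


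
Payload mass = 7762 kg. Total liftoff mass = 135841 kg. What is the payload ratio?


PR = 7762 / 135841 = 0.0571

0.0571


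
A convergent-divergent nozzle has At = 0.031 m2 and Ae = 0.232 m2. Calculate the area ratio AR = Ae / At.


AR = 0.232 / 0.031 = 7.5

7.5


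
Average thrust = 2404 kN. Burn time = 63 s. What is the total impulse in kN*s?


It = 2404 * 63 = 151452 kN*s

151452 kN*s


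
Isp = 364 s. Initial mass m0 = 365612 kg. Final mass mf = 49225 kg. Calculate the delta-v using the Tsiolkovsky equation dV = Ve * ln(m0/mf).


Ve = 364 * 9.81 = 3570.84 m/s
dV = 3570.84 * ln(365612/49225) = 7160 m/s

7160 m/s


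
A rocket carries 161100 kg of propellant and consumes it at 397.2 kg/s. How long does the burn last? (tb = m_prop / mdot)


tb = 161100 / 397.2 = 405.6 s

405.6 s


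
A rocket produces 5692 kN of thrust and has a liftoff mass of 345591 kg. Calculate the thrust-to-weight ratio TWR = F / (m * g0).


TWR = 5692000 / (345591 * 9.81) = 1.68

1.68


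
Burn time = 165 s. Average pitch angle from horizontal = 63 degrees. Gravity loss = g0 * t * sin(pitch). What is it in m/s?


GL = 9.81 * 165 * sin(63 deg) = 1442 m/s

1442 m/s


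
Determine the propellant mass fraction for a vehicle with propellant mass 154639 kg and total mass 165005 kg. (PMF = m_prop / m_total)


PMF = 154639 / 165005 = 0.937

0.937


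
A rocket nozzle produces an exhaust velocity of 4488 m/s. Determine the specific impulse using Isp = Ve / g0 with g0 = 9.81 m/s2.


Isp = Ve / g0 = 4488 / 9.81 = 457.5 s

457.5 s


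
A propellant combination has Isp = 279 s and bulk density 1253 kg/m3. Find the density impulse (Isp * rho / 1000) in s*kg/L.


rho*Isp = 279 * 1253 / 1000 = 350 s*kg/L

350 s*kg/L


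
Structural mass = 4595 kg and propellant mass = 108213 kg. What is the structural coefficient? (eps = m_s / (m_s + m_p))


eps = 4595 / (4595 + 108213) = 0.0407

0.0407


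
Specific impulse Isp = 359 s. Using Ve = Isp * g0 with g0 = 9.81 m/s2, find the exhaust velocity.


Ve = Isp * g0 = 359 * 9.81 = 3521.8 m/s

3521.8 m/s


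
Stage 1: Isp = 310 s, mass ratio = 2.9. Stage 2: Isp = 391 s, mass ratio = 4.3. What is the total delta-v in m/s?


dV1 = 310 * 9.81 * ln(2.9) = 3237.9 m/s
dV2 = 391 * 9.81 * ln(4.3) = 5594.8 m/s
Total dV = 3237.9 + 5594.8 = 8832.7 m/s ~ 8833 m/s

8833 m/s


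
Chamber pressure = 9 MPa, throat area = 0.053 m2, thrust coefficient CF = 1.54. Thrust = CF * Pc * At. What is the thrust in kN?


F = 1.54 * 9e6 * 0.053 = 734580.0 N = 734.6 kN

734.6 kN


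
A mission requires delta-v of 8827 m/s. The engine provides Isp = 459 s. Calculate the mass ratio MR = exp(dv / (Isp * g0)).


Ve = 459 * 9.81 = 4502.79 m/s
MR = exp(8827 / 4502.79) = 7.102

7.102


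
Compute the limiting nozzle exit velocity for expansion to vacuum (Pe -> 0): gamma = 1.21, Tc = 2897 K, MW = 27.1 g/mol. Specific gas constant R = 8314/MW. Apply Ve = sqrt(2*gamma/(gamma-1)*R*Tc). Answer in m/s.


R = 8314 / 27.1 = 306.79 J/(kg.K)
Ve = sqrt(2 * 1.21 / (1.21 - 1) * 306.79 * 2897) = 3200 m/s

3200 m/s


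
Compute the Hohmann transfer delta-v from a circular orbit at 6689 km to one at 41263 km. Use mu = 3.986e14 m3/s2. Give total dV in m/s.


V1 = sqrt(mu/r1) = 7719.48 m/s
dV1 = V1*(sqrt(2*r2/(r1+r2)) - 1) = 2407.5 m/s
V2 = sqrt(mu/r2) = 3108.05 m/s
dV2 = V2*(1 - sqrt(2*r1/(r1+r2))) = 1466.4 m/s
Total dV = 3874 m/s

3874 m/s


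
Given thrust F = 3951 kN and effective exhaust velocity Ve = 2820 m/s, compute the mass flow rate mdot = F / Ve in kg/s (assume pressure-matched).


mdot = F / Ve = 3951000 / 2820 = 1401.1 kg/s

1401.1 kg/s


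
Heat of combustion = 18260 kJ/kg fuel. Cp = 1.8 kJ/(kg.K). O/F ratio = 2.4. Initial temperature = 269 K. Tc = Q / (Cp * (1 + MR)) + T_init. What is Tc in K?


Tc = 18260 / (1.8 * (1 + 2.4)) + 269 = 3253 K

3253 K


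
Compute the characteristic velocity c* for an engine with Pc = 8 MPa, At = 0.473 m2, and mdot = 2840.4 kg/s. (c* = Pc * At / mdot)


c* = 8e6 * 0.473 / 2840.4 = 1332 m/s

1332 m/s


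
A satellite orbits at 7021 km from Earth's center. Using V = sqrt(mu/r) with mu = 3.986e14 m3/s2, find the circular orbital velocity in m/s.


V = sqrt(3.986e14 / 7021000) = 7535 m/s

7535 m/s


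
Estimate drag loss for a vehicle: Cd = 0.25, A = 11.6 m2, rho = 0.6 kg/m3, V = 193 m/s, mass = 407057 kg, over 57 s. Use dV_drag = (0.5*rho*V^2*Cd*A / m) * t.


D = 0.5 * 0.6 * 193^2 * 0.25 * 11.6 = 32406.63 N
a = 32406.63 / 407057 = 0.0796 m/s2
dV = 0.0796 * 57 = 4.5 m/s

4.5 m/s


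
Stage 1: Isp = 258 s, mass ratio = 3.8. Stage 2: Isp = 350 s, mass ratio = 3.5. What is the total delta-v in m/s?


dV1 = 258 * 9.81 * ln(3.8) = 3378.9 m/s
dV2 = 350 * 9.81 * ln(3.5) = 4301.4 m/s
Total dV = 3378.9 + 4301.4 = 7680.3 m/s ~ 7680 m/s

7680 m/s


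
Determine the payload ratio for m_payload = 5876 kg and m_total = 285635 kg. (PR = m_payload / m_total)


PR = 5876 / 285635 = 0.0206

0.0206


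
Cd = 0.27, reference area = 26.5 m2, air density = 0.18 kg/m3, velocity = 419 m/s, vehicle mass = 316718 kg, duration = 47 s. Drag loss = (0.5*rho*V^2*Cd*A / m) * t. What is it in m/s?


D = 0.5 * 0.18 * 419^2 * 0.27 * 26.5 = 113052.51 N
a = 113052.51 / 316718 = 0.357 m/s2
dV = 0.357 * 47 = 16.8 m/s

16.8 m/s


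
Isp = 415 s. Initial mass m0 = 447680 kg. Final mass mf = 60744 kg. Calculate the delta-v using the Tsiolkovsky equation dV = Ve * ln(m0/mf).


Ve = 415 * 9.81 = 4071.15 m/s
dV = 4071.15 * ln(447680/60744) = 8132 m/s

8132 m/s


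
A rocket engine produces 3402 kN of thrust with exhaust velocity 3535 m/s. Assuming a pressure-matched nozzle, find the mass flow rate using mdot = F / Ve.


mdot = F / Ve = 3402000 / 3535 = 962.4 kg/s

962.4 kg/s


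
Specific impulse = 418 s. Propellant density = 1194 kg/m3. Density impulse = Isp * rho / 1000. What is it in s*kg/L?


rho*Isp = 418 * 1194 / 1000 = 499 s*kg/L

499 s*kg/L


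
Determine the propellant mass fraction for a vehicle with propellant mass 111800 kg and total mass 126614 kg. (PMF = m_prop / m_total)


PMF = 111800 / 126614 = 0.883

0.883


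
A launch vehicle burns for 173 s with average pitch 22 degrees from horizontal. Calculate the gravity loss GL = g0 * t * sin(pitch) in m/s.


GL = 9.81 * 173 * sin(22 deg) = 636 m/s

636 m/s


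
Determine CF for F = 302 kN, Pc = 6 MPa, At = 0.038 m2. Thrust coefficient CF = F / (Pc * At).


CF = 302000 / (6e6 * 0.038) = 1.32

1.32


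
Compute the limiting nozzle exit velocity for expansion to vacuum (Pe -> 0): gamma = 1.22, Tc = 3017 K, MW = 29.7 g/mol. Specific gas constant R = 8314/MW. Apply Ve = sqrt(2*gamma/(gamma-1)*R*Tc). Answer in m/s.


R = 8314 / 29.7 = 279.93 J/(kg.K)
Ve = sqrt(2 * 1.22 / (1.22 - 1) * 279.93 * 3017) = 3061 m/s

3061 m/s


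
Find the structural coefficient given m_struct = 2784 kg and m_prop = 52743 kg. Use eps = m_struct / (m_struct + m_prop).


eps = 2784 / (2784 + 52743) = 0.0501

0.0501


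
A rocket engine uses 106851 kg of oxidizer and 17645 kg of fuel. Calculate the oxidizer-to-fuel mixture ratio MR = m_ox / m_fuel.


MR = 106851 / 17645 = 6.06

6.06


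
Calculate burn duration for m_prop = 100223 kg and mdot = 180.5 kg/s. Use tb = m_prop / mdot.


tb = 100223 / 180.5 = 555.3 s

555.3 s


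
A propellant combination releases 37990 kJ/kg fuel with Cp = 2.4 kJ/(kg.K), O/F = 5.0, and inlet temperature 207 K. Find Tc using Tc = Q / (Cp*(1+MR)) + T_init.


Tc = 37990 / (2.4 * (1 + 5.0)) + 207 = 2845 K

2845 K


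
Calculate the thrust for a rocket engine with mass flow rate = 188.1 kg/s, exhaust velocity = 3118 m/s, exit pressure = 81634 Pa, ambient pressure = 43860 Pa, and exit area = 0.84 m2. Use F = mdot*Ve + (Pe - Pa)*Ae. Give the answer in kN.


F = 188.1 * 3118 + (81634 - 43860) * 0.84 = 618226.0 N = 618.2 kN

618.2 kN


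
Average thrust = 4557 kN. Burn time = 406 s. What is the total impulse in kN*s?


It = 4557 * 406 = 1850142 kN*s

1850142 kN*s


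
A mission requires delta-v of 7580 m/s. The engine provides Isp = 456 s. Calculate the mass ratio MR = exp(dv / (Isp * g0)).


Ve = 456 * 9.81 = 4473.36 m/s
MR = exp(7580 / 4473.36) = 5.444

5.444


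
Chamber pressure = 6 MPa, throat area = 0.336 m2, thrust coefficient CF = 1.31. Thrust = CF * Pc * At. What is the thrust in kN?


F = 1.31 * 6e6 * 0.336 = 2.6410e+06 N = 2641.0 kN

2641.0 kN


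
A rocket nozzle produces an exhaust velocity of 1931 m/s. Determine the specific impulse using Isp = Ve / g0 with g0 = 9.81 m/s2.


Isp = Ve / g0 = 1931 / 9.81 = 196.8 s

196.8 s


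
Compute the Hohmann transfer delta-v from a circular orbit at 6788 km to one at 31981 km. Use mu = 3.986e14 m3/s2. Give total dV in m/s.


V1 = sqrt(mu/r1) = 7662.98 m/s
dV1 = V1*(sqrt(2*r2/(r1+r2)) - 1) = 2179.77 m/s
V2 = sqrt(mu/r2) = 3530.39 m/s
dV2 = V2*(1 - sqrt(2*r1/(r1+r2))) = 1441.26 m/s
Total dV = 3621 m/s

3621 m/s


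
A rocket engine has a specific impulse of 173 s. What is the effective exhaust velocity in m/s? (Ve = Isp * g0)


Ve = Isp * g0 = 173 * 9.81 = 1697.1 m/s

1697.1 m/s


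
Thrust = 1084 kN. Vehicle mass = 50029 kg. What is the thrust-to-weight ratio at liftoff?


TWR = 1084000 / (50029 * 9.81) = 2.21

2.21


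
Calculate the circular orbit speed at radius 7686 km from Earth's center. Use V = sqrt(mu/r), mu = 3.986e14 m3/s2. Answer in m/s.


V = sqrt(3.986e14 / 7686000) = 7201 m/s

7201 m/s


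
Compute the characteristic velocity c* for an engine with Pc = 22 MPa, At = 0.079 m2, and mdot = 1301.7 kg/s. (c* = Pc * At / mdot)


c* = 22e6 * 0.079 / 1301.7 = 1335 m/s

1335 m/s


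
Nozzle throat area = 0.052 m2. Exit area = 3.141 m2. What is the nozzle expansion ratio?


AR = 3.141 / 0.052 = 60.4

60.4


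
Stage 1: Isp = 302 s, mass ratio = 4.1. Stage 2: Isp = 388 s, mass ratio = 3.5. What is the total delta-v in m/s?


dV1 = 302 * 9.81 * ln(4.1) = 4180.2 m/s
dV2 = 388 * 9.81 * ln(3.5) = 4768.4 m/s
Total dV = 4180.2 + 4768.4 = 8948.6 m/s ~ 8949 m/s

8949 m/s


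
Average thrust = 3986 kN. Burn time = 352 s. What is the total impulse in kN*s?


It = 3986 * 352 = 1403072 kN*s

1403072 kN*s


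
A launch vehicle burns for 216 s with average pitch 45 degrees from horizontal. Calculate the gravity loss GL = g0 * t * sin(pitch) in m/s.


GL = 9.81 * 216 * sin(45 deg) = 1498 m/s

1498 m/s


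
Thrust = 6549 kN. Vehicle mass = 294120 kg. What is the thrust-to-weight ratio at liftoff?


TWR = 6549000 / (294120 * 9.81) = 2.27

2.27


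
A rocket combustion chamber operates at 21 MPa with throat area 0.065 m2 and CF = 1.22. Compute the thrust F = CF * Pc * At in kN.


F = 1.22 * 21e6 * 0.065 = 1.6653e+06 N = 1665.3 kN

1665.3 kN


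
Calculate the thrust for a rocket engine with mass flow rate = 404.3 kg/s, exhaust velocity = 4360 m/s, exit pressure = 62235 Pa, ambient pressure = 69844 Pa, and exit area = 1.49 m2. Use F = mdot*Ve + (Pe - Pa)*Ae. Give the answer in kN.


F = 404.3 * 4360 + (62235 - 69844) * 1.49 = 1.7514e+06 N = 1751.4 kN

1751.4 kN


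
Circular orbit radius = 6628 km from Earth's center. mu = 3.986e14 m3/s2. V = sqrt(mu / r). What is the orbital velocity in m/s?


V = sqrt(3.986e14 / 6628000) = 7755 m/s

7755 m/s


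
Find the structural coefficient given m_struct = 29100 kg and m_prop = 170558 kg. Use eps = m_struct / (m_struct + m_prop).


eps = 29100 / (29100 + 170558) = 0.1457

0.1457


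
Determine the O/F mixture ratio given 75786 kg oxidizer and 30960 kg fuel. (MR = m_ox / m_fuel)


MR = 75786 / 30960 = 2.45

2.45


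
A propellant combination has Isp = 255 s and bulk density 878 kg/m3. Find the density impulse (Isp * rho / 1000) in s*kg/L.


rho*Isp = 255 * 878 / 1000 = 224 s*kg/L

224 s*kg/L


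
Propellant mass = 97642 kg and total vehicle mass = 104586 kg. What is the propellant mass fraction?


PMF = 97642 / 104586 = 0.934

0.934


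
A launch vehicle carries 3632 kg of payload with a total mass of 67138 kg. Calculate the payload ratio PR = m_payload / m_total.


PR = 3632 / 67138 = 0.0541

0.0541


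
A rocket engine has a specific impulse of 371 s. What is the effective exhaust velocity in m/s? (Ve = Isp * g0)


Ve = Isp * g0 = 371 * 9.81 = 3639.5 m/s

3639.5 m/s


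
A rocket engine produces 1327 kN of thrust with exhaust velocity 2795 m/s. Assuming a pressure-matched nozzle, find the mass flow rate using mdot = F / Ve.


mdot = F / Ve = 1327000 / 2795 = 474.8 kg/s

474.8 kg/s


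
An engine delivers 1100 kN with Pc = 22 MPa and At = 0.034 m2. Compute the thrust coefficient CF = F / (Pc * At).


CF = 1100000 / (22e6 * 0.034) = 1.47

1.47


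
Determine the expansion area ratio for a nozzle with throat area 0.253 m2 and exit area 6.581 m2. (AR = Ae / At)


AR = 6.581 / 0.253 = 26.0

26.0


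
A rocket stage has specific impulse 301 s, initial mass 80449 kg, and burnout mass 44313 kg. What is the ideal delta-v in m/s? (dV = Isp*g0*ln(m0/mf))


Ve = 301 * 9.81 = 2952.81 m/s
dV = 2952.81 * ln(80449/44313) = 1761 m/s

1761 m/s


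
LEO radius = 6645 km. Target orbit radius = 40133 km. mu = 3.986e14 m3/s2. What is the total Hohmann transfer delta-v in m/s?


V1 = sqrt(mu/r1) = 7745.0 m/s
dV1 = V1*(sqrt(2*r2/(r1+r2)) - 1) = 2400.33 m/s
V2 = sqrt(mu/r2) = 3151.5 m/s
dV2 = V2*(1 - sqrt(2*r1/(r1+r2))) = 1471.7 m/s
Total dV = 3872 m/s

3872 m/s


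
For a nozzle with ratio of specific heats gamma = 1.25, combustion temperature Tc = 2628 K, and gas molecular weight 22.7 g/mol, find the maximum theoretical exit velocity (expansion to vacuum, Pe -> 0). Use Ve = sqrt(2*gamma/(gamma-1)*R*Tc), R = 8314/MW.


R = 8314 / 22.7 = 366.26 J/(kg.K)
Ve = sqrt(2 * 1.25 / (1.25 - 1) * 366.26 * 2628) = 3102 m/s

3102 m/s


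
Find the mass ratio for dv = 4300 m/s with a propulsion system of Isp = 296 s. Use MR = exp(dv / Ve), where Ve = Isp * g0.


Ve = 296 * 9.81 = 2903.76 m/s
MR = exp(4300 / 2903.76) = 4.397

4.397


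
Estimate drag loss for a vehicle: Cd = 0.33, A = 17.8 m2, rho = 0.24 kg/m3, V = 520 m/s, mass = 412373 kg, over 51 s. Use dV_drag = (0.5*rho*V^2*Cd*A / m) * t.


D = 0.5 * 0.24 * 520^2 * 0.33 * 17.8 = 190599.55 N
a = 190599.55 / 412373 = 0.4622 m/s2
dV = 0.4622 * 51 = 23.6 m/s

23.6 m/s


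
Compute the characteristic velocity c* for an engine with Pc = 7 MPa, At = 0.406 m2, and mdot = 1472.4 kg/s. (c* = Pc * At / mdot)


c* = 7e6 * 0.406 / 1472.4 = 1930 m/s

1930 m/s


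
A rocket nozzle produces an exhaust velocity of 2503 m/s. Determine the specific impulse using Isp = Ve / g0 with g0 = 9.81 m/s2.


Isp = Ve / g0 = 2503 / 9.81 = 255.1 s

255.1 s
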